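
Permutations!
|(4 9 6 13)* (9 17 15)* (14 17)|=7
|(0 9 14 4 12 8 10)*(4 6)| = 8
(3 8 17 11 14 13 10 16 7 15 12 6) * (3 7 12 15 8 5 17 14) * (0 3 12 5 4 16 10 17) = (0 3 4 16 5)(6 7 8 14 13 17 11 12) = [3, 1, 2, 4, 16, 0, 7, 8, 14, 9, 10, 12, 6, 17, 13, 15, 5, 11]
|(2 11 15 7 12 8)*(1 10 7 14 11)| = |(1 10 7 12 8 2)(11 15 14)| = 6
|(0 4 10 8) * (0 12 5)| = 6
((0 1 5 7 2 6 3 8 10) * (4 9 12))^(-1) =((0 1 5 7 2 6 3 8 10)(4 9 12))^(-1) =(0 10 8 3 6 2 7 5 1)(4 12 9)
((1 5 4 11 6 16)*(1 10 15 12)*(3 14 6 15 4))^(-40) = (1 6 11 5 16 15 3 10 12 14 4)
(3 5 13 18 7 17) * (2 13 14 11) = (2 13 18 7 17 3 5 14 11) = [0, 1, 13, 5, 4, 14, 6, 17, 8, 9, 10, 2, 12, 18, 11, 15, 16, 3, 7]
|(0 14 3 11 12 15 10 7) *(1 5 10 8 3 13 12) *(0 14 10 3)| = |(0 10 7 14 13 12 15 8)(1 5 3 11)| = 8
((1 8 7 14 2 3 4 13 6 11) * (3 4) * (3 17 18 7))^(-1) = (1 11 6 13 4 2 14 7 18 17 3 8)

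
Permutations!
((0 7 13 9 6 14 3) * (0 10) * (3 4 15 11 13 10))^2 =((0 7 10)(4 15 11 13 9 6 14))^2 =(0 10 7)(4 11 9 14 15 13 6)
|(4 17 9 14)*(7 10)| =|(4 17 9 14)(7 10)| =4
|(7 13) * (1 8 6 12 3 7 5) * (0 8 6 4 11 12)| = |(0 8 4 11 12 3 7 13 5 1 6)| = 11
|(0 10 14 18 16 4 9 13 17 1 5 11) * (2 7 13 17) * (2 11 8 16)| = 56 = |(0 10 14 18 2 7 13 11)(1 5 8 16 4 9 17)|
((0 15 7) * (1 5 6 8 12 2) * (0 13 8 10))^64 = (0 6 1 12 13 15 10 5 2 8 7)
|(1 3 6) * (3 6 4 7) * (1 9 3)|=6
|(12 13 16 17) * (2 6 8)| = 12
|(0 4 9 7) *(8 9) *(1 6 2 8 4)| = |(0 1 6 2 8 9 7)| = 7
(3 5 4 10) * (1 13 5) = (1 13 5 4 10 3) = [0, 13, 2, 1, 10, 4, 6, 7, 8, 9, 3, 11, 12, 5]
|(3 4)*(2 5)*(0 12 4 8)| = 10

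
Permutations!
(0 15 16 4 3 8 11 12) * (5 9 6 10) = (0 15 16 4 3 8 11 12)(5 9 6 10) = [15, 1, 2, 8, 3, 9, 10, 7, 11, 6, 5, 12, 0, 13, 14, 16, 4]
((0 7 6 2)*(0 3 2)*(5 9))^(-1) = (0 6 7)(2 3)(5 9)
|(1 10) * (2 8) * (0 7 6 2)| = 10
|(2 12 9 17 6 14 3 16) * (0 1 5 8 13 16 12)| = 42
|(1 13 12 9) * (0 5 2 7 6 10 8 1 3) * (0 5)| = |(1 13 12 9 3 5 2 7 6 10 8)| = 11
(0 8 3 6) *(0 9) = (0 8 3 6 9) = [8, 1, 2, 6, 4, 5, 9, 7, 3, 0]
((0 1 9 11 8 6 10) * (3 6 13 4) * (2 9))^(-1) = (0 10 6 3 4 13 8 11 9 2 1)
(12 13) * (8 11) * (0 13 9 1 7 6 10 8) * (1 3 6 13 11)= (0 11)(1 7 13 12 9 3 6 10 8)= [11, 7, 2, 6, 4, 5, 10, 13, 1, 3, 8, 0, 9, 12]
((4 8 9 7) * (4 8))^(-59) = ((7 8 9))^(-59) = (7 8 9)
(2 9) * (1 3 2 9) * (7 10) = (1 3 2)(7 10) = [0, 3, 1, 2, 4, 5, 6, 10, 8, 9, 7]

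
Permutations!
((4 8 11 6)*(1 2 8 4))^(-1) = (1 6 11 8 2)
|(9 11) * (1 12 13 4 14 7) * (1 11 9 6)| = 8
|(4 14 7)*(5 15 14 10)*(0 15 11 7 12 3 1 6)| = 35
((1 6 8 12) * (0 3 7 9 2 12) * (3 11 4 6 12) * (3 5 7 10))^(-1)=((0 11 4 6 8)(1 12)(2 5 7 9)(3 10))^(-1)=(0 8 6 4 11)(1 12)(2 9 7 5)(3 10)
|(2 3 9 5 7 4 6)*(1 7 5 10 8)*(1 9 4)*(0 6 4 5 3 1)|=30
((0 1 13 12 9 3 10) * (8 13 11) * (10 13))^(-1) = ((0 1 11 8 10)(3 13 12 9))^(-1) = (0 10 8 11 1)(3 9 12 13)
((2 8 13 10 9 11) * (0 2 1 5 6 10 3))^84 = ((0 2 8 13 3)(1 5 6 10 9 11))^84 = (0 3 13 8 2)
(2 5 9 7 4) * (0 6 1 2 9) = [6, 2, 5, 3, 9, 0, 1, 4, 8, 7] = (0 6 1 2 5)(4 9 7)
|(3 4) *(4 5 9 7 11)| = |(3 5 9 7 11 4)| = 6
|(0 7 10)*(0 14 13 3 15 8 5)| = 9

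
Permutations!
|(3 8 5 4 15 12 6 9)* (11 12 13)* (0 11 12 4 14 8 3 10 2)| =|(0 11 4 15 13 12 6 9 10 2)(5 14 8)| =30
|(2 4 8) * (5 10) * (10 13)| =3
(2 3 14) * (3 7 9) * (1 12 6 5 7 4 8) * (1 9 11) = (1 12 6 5 7 11)(2 4 8 9 3 14) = [0, 12, 4, 14, 8, 7, 5, 11, 9, 3, 10, 1, 6, 13, 2]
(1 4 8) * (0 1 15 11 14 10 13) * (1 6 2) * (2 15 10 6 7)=(0 7 2 1 4 8 10 13)(6 15 11 14)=[7, 4, 1, 3, 8, 5, 15, 2, 10, 9, 13, 14, 12, 0, 6, 11]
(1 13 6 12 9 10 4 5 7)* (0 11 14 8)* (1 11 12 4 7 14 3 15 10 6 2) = (0 12 9 6 4 5 14 8)(1 13 2)(3 15 10 7 11) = [12, 13, 1, 15, 5, 14, 4, 11, 0, 6, 7, 3, 9, 2, 8, 10]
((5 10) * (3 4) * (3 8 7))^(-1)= ((3 4 8 7)(5 10))^(-1)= (3 7 8 4)(5 10)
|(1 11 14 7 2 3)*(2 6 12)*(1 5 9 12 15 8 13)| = 40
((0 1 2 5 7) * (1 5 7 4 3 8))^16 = (8)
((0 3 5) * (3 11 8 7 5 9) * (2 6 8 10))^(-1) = (0 5 7 8 6 2 10 11)(3 9)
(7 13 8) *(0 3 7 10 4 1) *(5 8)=[3, 0, 2, 7, 1, 8, 6, 13, 10, 9, 4, 11, 12, 5]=(0 3 7 13 5 8 10 4 1)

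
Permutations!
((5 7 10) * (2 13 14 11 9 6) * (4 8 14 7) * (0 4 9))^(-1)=(0 11 14 8 4)(2 6 9 5 10 7 13)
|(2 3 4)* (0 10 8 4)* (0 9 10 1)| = |(0 1)(2 3 9 10 8 4)| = 6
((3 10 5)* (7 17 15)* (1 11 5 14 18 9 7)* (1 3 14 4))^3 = (1 14 7 3)(4 5 9 15)(10 11 18 17)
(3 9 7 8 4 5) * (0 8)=(0 8 4 5 3 9 7)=[8, 1, 2, 9, 5, 3, 6, 0, 4, 7]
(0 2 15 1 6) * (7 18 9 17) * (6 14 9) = [2, 14, 15, 3, 4, 5, 0, 18, 8, 17, 10, 11, 12, 13, 9, 1, 16, 7, 6] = (0 2 15 1 14 9 17 7 18 6)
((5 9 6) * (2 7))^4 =(5 9 6)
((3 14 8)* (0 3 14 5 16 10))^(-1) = ((0 3 5 16 10)(8 14))^(-1) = (0 10 16 5 3)(8 14)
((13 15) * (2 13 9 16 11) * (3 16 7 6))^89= (2 11 16 3 6 7 9 15 13)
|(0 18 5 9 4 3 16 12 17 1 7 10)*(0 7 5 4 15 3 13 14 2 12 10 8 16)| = 52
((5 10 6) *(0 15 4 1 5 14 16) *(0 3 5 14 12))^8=((0 15 4 1 14 16 3 5 10 6 12))^8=(0 10 16 4 12 5 14 15 6 3 1)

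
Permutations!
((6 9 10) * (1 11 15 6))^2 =(1 15 9)(6 10 11)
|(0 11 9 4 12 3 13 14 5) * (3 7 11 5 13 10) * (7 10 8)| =8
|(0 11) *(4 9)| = 2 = |(0 11)(4 9)|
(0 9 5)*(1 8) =(0 9 5)(1 8) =[9, 8, 2, 3, 4, 0, 6, 7, 1, 5]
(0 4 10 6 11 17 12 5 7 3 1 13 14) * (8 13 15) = [4, 15, 2, 1, 10, 7, 11, 3, 13, 9, 6, 17, 5, 14, 0, 8, 16, 12] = (0 4 10 6 11 17 12 5 7 3 1 15 8 13 14)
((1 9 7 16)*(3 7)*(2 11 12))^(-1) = (1 16 7 3 9)(2 12 11)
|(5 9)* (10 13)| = 2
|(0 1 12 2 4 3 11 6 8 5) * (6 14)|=|(0 1 12 2 4 3 11 14 6 8 5)|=11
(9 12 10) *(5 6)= [0, 1, 2, 3, 4, 6, 5, 7, 8, 12, 9, 11, 10]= (5 6)(9 12 10)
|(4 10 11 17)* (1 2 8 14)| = |(1 2 8 14)(4 10 11 17)| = 4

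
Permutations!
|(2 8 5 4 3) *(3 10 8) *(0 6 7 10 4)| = 6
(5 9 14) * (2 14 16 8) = (2 14 5 9 16 8) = [0, 1, 14, 3, 4, 9, 6, 7, 2, 16, 10, 11, 12, 13, 5, 15, 8]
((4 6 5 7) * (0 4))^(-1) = ((0 4 6 5 7))^(-1) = (0 7 5 6 4)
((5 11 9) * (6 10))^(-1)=((5 11 9)(6 10))^(-1)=(5 9 11)(6 10)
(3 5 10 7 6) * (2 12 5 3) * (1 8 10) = (1 8 10 7 6 2 12 5) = [0, 8, 12, 3, 4, 1, 2, 6, 10, 9, 7, 11, 5]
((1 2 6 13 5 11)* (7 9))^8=((1 2 6 13 5 11)(7 9))^8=(1 6 5)(2 13 11)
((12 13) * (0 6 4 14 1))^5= ((0 6 4 14 1)(12 13))^5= (14)(12 13)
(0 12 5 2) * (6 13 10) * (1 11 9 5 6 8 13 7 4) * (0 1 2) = (0 12 6 7 4 2 1 11 9 5)(8 13 10) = [12, 11, 1, 3, 2, 0, 7, 4, 13, 5, 8, 9, 6, 10]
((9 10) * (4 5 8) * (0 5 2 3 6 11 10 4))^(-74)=(0 5 8)(2 11 4 6 9 3 10)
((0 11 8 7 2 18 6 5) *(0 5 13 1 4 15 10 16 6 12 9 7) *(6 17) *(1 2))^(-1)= (0 8 11)(1 7 9 12 18 2 13 6 17 16 10 15 4)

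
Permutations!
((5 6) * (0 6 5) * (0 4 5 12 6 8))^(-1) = ((0 8)(4 5 12 6))^(-1) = (0 8)(4 6 12 5)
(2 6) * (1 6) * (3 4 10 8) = (1 6 2)(3 4 10 8) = [0, 6, 1, 4, 10, 5, 2, 7, 3, 9, 8]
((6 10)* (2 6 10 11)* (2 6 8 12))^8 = (2 12 8)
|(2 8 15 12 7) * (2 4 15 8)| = 4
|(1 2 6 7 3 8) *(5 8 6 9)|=15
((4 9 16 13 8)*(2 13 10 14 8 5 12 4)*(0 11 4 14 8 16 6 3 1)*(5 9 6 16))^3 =(0 6)(1 4)(2 16)(3 11)(8 9)(10 13)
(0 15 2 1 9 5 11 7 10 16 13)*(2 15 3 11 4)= (0 3 11 7 10 16 13)(1 9 5 4 2)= [3, 9, 1, 11, 2, 4, 6, 10, 8, 5, 16, 7, 12, 0, 14, 15, 13]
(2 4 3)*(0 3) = (0 3 2 4) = [3, 1, 4, 2, 0]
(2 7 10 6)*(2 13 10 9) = (2 7 9)(6 13 10) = [0, 1, 7, 3, 4, 5, 13, 9, 8, 2, 6, 11, 12, 10]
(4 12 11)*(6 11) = (4 12 6 11) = [0, 1, 2, 3, 12, 5, 11, 7, 8, 9, 10, 4, 6]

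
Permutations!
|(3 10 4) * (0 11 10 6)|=|(0 11 10 4 3 6)|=6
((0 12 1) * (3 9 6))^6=(12)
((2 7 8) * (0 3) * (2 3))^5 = ((0 2 7 8 3))^5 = (8)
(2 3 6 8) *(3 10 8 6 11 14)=(2 10 8)(3 11 14)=[0, 1, 10, 11, 4, 5, 6, 7, 2, 9, 8, 14, 12, 13, 3]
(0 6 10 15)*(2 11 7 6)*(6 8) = (0 2 11 7 8 6 10 15) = [2, 1, 11, 3, 4, 5, 10, 8, 6, 9, 15, 7, 12, 13, 14, 0]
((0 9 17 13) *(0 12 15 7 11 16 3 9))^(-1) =(3 16 11 7 15 12 13 17 9)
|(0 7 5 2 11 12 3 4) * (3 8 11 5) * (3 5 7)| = |(0 3 4)(2 7 5)(8 11 12)| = 3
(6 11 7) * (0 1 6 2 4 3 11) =(0 1 6)(2 4 3 11 7) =[1, 6, 4, 11, 3, 5, 0, 2, 8, 9, 10, 7]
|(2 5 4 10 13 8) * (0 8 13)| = |(13)(0 8 2 5 4 10)| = 6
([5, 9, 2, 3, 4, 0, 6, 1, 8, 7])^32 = (1 7 9)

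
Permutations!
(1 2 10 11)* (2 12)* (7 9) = [0, 12, 10, 3, 4, 5, 6, 9, 8, 7, 11, 1, 2] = (1 12 2 10 11)(7 9)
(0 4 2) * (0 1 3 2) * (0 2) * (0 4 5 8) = [5, 3, 1, 4, 2, 8, 6, 7, 0] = (0 5 8)(1 3 4 2)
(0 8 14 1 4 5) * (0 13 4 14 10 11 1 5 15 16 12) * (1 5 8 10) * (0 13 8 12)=(0 10 11 5 8 1 14 12 13 4 15 16)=[10, 14, 2, 3, 15, 8, 6, 7, 1, 9, 11, 5, 13, 4, 12, 16, 0]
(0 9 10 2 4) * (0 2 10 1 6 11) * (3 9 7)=(0 7 3 9 1 6 11)(2 4)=[7, 6, 4, 9, 2, 5, 11, 3, 8, 1, 10, 0]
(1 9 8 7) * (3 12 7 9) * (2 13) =(1 3 12 7)(2 13)(8 9) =[0, 3, 13, 12, 4, 5, 6, 1, 9, 8, 10, 11, 7, 2]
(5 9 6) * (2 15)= [0, 1, 15, 3, 4, 9, 5, 7, 8, 6, 10, 11, 12, 13, 14, 2]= (2 15)(5 9 6)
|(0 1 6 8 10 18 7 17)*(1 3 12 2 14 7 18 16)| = |(18)(0 3 12 2 14 7 17)(1 6 8 10 16)| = 35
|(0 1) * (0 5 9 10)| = 5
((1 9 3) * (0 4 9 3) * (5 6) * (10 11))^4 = ((0 4 9)(1 3)(5 6)(10 11))^4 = (11)(0 4 9)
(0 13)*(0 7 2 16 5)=[13, 1, 16, 3, 4, 0, 6, 2, 8, 9, 10, 11, 12, 7, 14, 15, 5]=(0 13 7 2 16 5)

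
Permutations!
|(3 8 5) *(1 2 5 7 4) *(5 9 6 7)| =6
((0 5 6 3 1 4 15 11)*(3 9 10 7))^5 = ((0 5 6 9 10 7 3 1 4 15 11))^5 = (0 7 11 10 15 9 4 6 1 5 3)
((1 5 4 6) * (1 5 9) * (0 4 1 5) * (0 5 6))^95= (0 4)(1 5 6 9)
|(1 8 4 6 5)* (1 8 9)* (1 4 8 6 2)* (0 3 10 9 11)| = 8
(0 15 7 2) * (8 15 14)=(0 14 8 15 7 2)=[14, 1, 0, 3, 4, 5, 6, 2, 15, 9, 10, 11, 12, 13, 8, 7]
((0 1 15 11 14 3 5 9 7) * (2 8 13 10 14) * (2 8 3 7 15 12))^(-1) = ((0 1 12 2 3 5 9 15 11 8 13 10 14 7))^(-1) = (0 7 14 10 13 8 11 15 9 5 3 2 12 1)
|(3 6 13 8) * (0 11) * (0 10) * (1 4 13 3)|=|(0 11 10)(1 4 13 8)(3 6)|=12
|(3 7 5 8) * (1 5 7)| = |(1 5 8 3)| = 4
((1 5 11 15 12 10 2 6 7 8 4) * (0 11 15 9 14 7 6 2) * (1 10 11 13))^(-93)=(0 4 7 9 12 5 13 10 8 14 11 15 1)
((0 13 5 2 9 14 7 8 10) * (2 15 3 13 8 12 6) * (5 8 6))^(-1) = (0 10 8 13 3 15 5 12 7 14 9 2 6)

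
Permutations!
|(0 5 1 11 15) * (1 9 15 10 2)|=4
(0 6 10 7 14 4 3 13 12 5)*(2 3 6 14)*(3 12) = [14, 1, 12, 13, 6, 0, 10, 2, 8, 9, 7, 11, 5, 3, 4] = (0 14 4 6 10 7 2 12 5)(3 13)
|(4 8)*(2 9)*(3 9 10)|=4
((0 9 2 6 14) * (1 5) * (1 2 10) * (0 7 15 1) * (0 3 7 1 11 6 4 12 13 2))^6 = (0 11 9 6 10 14 3 1 7 5 15)(2 12)(4 13)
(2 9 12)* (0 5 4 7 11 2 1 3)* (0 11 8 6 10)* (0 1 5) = (1 3 11 2 9 12 5 4 7 8 6 10) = [0, 3, 9, 11, 7, 4, 10, 8, 6, 12, 1, 2, 5]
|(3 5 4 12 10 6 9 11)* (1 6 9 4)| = |(1 6 4 12 10 9 11 3 5)| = 9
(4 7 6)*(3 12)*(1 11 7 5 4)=(1 11 7 6)(3 12)(4 5)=[0, 11, 2, 12, 5, 4, 1, 6, 8, 9, 10, 7, 3]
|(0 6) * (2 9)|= 2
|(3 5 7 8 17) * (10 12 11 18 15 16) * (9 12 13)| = 40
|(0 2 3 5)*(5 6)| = 5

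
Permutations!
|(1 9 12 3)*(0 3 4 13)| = |(0 3 1 9 12 4 13)| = 7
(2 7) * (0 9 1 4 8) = [9, 4, 7, 3, 8, 5, 6, 2, 0, 1] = (0 9 1 4 8)(2 7)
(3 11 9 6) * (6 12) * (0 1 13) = [1, 13, 2, 11, 4, 5, 3, 7, 8, 12, 10, 9, 6, 0] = (0 1 13)(3 11 9 12 6)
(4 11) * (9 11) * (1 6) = (1 6)(4 9 11) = [0, 6, 2, 3, 9, 5, 1, 7, 8, 11, 10, 4]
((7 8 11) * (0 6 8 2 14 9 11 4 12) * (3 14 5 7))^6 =((0 6 8 4 12)(2 5 7)(3 14 9 11))^6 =(0 6 8 4 12)(3 9)(11 14)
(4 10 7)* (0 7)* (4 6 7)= (0 4 10)(6 7)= [4, 1, 2, 3, 10, 5, 7, 6, 8, 9, 0]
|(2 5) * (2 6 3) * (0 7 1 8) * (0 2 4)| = |(0 7 1 8 2 5 6 3 4)| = 9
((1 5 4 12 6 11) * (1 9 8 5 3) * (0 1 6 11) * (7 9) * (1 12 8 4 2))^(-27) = ((0 12 11 7 9 4 8 5 2 1 3 6))^(-27) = (0 1 8 7)(2 4 11 6)(3 5 9 12)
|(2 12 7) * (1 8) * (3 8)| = 3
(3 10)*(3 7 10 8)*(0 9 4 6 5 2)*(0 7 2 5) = (0 9 4 6)(2 7 10)(3 8) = [9, 1, 7, 8, 6, 5, 0, 10, 3, 4, 2]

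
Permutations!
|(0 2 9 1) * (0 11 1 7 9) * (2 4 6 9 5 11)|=9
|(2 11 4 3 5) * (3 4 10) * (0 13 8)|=|(0 13 8)(2 11 10 3 5)|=15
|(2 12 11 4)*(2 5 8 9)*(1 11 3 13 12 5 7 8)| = |(1 11 4 7 8 9 2 5)(3 13 12)| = 24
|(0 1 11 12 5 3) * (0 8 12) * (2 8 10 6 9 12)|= 6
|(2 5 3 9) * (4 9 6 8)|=|(2 5 3 6 8 4 9)|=7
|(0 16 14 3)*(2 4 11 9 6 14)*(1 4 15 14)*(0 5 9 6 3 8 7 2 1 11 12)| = |(0 16 1 4 12)(2 15 14 8 7)(3 5 9)(6 11)| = 30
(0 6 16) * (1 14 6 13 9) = (0 13 9 1 14 6 16) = [13, 14, 2, 3, 4, 5, 16, 7, 8, 1, 10, 11, 12, 9, 6, 15, 0]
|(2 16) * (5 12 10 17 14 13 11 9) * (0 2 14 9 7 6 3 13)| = 20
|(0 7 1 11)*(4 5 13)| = 12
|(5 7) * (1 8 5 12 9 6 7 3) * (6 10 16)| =|(1 8 5 3)(6 7 12 9 10 16)| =12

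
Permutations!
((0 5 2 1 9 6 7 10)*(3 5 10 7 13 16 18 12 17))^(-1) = (0 10)(1 2 5 3 17 12 18 16 13 6 9)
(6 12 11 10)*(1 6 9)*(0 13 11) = (0 13 11 10 9 1 6 12) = [13, 6, 2, 3, 4, 5, 12, 7, 8, 1, 9, 10, 0, 11]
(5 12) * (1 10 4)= (1 10 4)(5 12)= [0, 10, 2, 3, 1, 12, 6, 7, 8, 9, 4, 11, 5]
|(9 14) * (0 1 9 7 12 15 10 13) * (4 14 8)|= 11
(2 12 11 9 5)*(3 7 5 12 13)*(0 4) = (0 4)(2 13 3 7 5)(9 12 11) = [4, 1, 13, 7, 0, 2, 6, 5, 8, 12, 10, 9, 11, 3]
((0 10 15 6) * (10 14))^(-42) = (0 15 14 6 10)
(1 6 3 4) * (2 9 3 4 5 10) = [0, 6, 9, 5, 1, 10, 4, 7, 8, 3, 2] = (1 6 4)(2 9 3 5 10)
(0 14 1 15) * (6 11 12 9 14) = [6, 15, 2, 3, 4, 5, 11, 7, 8, 14, 10, 12, 9, 13, 1, 0] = (0 6 11 12 9 14 1 15)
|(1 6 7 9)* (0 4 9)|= |(0 4 9 1 6 7)|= 6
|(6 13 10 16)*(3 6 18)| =|(3 6 13 10 16 18)| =6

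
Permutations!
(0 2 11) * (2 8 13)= (0 8 13 2 11)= [8, 1, 11, 3, 4, 5, 6, 7, 13, 9, 10, 0, 12, 2]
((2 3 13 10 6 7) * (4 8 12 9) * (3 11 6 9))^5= (2 11 6 7)(3 8 9 13 12 4 10)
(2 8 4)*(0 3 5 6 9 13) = (0 3 5 6 9 13)(2 8 4) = [3, 1, 8, 5, 2, 6, 9, 7, 4, 13, 10, 11, 12, 0]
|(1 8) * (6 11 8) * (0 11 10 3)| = 7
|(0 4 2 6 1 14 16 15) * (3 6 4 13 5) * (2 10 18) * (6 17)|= 20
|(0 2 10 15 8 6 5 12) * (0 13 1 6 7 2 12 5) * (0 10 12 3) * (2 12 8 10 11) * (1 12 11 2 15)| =8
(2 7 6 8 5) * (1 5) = (1 5 2 7 6 8) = [0, 5, 7, 3, 4, 2, 8, 6, 1]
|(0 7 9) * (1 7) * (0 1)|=|(1 7 9)|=3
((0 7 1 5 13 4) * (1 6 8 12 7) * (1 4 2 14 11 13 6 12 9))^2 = (1 6 9 5 8)(2 11)(13 14)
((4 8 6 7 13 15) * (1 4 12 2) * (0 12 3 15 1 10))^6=(15)(0 2)(10 12)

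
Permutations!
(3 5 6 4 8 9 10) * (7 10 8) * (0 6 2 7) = (0 6 4)(2 7 10 3 5)(8 9) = [6, 1, 7, 5, 0, 2, 4, 10, 9, 8, 3]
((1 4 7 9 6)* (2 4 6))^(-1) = (1 6)(2 9 7 4) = ((1 6)(2 4 7 9))^(-1)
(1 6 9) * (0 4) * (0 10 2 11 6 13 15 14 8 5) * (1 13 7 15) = (0 4 10 2 11 6 9 13 1 7 15 14 8 5) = [4, 7, 11, 3, 10, 0, 9, 15, 5, 13, 2, 6, 12, 1, 8, 14]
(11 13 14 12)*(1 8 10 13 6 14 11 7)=(1 8 10 13 11 6 14 12 7)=[0, 8, 2, 3, 4, 5, 14, 1, 10, 9, 13, 6, 7, 11, 12]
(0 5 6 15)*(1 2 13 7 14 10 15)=(0 5 6 1 2 13 7 14 10 15)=[5, 2, 13, 3, 4, 6, 1, 14, 8, 9, 15, 11, 12, 7, 10, 0]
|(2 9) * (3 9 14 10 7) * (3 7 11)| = 6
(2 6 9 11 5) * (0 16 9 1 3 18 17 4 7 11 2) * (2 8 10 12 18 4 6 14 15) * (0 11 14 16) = (1 3 4 7 14 15 2 16 9 8 10 12 18 17 6)(5 11) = [0, 3, 16, 4, 7, 11, 1, 14, 10, 8, 12, 5, 18, 13, 15, 2, 9, 6, 17]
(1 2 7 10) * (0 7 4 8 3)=(0 7 10 1 2 4 8 3)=[7, 2, 4, 0, 8, 5, 6, 10, 3, 9, 1]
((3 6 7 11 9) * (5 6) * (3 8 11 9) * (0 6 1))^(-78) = (0 9 3)(1 7 11)(5 6 8)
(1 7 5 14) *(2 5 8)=(1 7 8 2 5 14)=[0, 7, 5, 3, 4, 14, 6, 8, 2, 9, 10, 11, 12, 13, 1]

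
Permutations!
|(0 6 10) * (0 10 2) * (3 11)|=6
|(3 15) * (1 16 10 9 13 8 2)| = 14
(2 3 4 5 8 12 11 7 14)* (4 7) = (2 3 7 14)(4 5 8 12 11) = [0, 1, 3, 7, 5, 8, 6, 14, 12, 9, 10, 4, 11, 13, 2]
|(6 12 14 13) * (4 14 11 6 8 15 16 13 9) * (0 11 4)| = 28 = |(0 11 6 12 4 14 9)(8 15 16 13)|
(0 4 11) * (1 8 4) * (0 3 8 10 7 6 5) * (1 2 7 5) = (0 2 7 6 1 10 5)(3 8 4 11) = [2, 10, 7, 8, 11, 0, 1, 6, 4, 9, 5, 3]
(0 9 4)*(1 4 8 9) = [1, 4, 2, 3, 0, 5, 6, 7, 9, 8] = (0 1 4)(8 9)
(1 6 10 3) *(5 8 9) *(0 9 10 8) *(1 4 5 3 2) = (0 9 3 4 5)(1 6 8 10 2) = [9, 6, 1, 4, 5, 0, 8, 7, 10, 3, 2]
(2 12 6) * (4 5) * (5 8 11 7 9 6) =(2 12 5 4 8 11 7 9 6) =[0, 1, 12, 3, 8, 4, 2, 9, 11, 6, 10, 7, 5]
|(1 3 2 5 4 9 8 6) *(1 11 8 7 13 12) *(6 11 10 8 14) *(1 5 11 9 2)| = 12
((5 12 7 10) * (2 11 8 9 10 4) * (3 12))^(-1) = (2 4 7 12 3 5 10 9 8 11)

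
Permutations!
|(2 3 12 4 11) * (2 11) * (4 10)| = 5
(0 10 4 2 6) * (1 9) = (0 10 4 2 6)(1 9) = [10, 9, 6, 3, 2, 5, 0, 7, 8, 1, 4]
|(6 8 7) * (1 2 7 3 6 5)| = 12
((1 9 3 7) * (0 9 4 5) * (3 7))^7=(0 9 7 1 4 5)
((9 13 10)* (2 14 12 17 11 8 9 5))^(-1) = ((2 14 12 17 11 8 9 13 10 5))^(-1) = (2 5 10 13 9 8 11 17 12 14)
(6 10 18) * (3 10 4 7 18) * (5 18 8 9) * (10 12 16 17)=(3 12 16 17 10)(4 7 8 9 5 18 6)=[0, 1, 2, 12, 7, 18, 4, 8, 9, 5, 3, 11, 16, 13, 14, 15, 17, 10, 6]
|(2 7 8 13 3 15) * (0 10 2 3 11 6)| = 8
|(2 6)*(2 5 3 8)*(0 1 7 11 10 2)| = 10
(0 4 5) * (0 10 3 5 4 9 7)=(0 9 7)(3 5 10)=[9, 1, 2, 5, 4, 10, 6, 0, 8, 7, 3]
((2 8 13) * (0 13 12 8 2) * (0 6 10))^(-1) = ((0 13 6 10)(8 12))^(-1) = (0 10 6 13)(8 12)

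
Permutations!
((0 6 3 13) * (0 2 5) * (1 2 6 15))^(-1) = (0 5 2 1 15)(3 6 13)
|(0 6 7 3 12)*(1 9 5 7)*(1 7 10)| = |(0 6 7 3 12)(1 9 5 10)| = 20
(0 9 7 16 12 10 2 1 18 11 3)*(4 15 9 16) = [16, 18, 1, 0, 15, 5, 6, 4, 8, 7, 2, 3, 10, 13, 14, 9, 12, 17, 11] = (0 16 12 10 2 1 18 11 3)(4 15 9 7)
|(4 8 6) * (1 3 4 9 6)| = 4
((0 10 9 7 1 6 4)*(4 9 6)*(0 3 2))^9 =((0 10 6 9 7 1 4 3 2))^9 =(10)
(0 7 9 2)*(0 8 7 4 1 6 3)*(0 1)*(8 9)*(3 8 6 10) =(0 4)(1 10 3)(2 9)(6 8 7) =[4, 10, 9, 1, 0, 5, 8, 6, 7, 2, 3]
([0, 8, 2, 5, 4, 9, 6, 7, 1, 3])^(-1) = [0, 8, 2, 9, 4, 3, 6, 7, 1, 5]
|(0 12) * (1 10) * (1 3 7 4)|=10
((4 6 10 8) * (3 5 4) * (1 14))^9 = (1 14)(3 6)(4 8)(5 10)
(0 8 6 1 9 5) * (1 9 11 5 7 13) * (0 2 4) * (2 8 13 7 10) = [13, 11, 4, 3, 0, 8, 9, 7, 6, 10, 2, 5, 12, 1] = (0 13 1 11 5 8 6 9 10 2 4)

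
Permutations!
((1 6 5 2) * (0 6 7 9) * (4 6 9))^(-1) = (0 9)(1 2 5 6 4 7) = ((0 9)(1 7 4 6 5 2))^(-1)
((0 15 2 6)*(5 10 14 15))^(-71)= ((0 5 10 14 15 2 6))^(-71)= (0 6 2 15 14 10 5)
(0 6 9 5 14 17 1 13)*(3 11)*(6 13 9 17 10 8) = [13, 9, 2, 11, 4, 14, 17, 7, 6, 5, 8, 3, 12, 0, 10, 15, 16, 1] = (0 13)(1 9 5 14 10 8 6 17)(3 11)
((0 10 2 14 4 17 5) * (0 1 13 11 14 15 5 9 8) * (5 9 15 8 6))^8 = (1 6 15 4 11)(5 9 17 14 13)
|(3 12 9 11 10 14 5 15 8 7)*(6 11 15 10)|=6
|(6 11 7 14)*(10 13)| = |(6 11 7 14)(10 13)| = 4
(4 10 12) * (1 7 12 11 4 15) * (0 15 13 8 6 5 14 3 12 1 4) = [15, 7, 2, 12, 10, 14, 5, 1, 6, 9, 11, 0, 13, 8, 3, 4] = (0 15 4 10 11)(1 7)(3 12 13 8 6 5 14)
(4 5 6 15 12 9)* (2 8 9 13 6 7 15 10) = (2 8 9 4 5 7 15 12 13 6 10) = [0, 1, 8, 3, 5, 7, 10, 15, 9, 4, 2, 11, 13, 6, 14, 12]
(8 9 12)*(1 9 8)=[0, 9, 2, 3, 4, 5, 6, 7, 8, 12, 10, 11, 1]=(1 9 12)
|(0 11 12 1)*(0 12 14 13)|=|(0 11 14 13)(1 12)|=4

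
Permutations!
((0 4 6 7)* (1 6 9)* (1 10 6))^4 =((0 4 9 10 6 7))^4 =(0 6 9)(4 7 10)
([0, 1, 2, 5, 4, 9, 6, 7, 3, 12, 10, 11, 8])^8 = (3 12 5 8 9)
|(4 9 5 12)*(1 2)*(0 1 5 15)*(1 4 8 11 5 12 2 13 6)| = |(0 4 9 15)(1 13 6)(2 12 8 11 5)| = 60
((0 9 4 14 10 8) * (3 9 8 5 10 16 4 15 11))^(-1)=(0 8)(3 11 15 9)(4 16 14)(5 10)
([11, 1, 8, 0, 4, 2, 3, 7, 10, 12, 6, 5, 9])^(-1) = (0 3 6 10 8 2 5 11)(9 12)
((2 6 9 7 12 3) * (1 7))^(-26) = ((1 7 12 3 2 6 9))^(-26) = (1 12 2 9 7 3 6)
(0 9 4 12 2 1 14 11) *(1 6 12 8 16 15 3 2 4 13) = (0 9 13 1 14 11)(2 6 12 4 8 16 15 3) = [9, 14, 6, 2, 8, 5, 12, 7, 16, 13, 10, 0, 4, 1, 11, 3, 15]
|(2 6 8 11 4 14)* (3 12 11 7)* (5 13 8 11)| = 30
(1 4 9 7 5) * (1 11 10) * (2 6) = [0, 4, 6, 3, 9, 11, 2, 5, 8, 7, 1, 10] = (1 4 9 7 5 11 10)(2 6)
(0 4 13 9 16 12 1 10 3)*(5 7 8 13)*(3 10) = (0 4 5 7 8 13 9 16 12 1 3) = [4, 3, 2, 0, 5, 7, 6, 8, 13, 16, 10, 11, 1, 9, 14, 15, 12]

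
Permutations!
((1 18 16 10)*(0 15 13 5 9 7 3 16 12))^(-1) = ((0 15 13 5 9 7 3 16 10 1 18 12))^(-1) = (0 12 18 1 10 16 3 7 9 5 13 15)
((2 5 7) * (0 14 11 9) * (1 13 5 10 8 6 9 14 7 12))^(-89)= ((0 7 2 10 8 6 9)(1 13 5 12)(11 14))^(-89)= (0 2 8 9 7 10 6)(1 12 5 13)(11 14)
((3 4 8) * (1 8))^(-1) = ((1 8 3 4))^(-1) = (1 4 3 8)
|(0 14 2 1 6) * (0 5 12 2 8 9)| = |(0 14 8 9)(1 6 5 12 2)| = 20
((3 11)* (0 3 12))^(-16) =((0 3 11 12))^(-16) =(12)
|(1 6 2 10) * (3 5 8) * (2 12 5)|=|(1 6 12 5 8 3 2 10)|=8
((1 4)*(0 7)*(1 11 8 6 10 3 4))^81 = ((0 7)(3 4 11 8 6 10))^81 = (0 7)(3 8)(4 6)(10 11)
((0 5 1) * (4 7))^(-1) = (0 1 5)(4 7)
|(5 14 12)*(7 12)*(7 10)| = |(5 14 10 7 12)| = 5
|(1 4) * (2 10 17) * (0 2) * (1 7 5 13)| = |(0 2 10 17)(1 4 7 5 13)| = 20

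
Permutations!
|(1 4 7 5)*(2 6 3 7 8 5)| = 4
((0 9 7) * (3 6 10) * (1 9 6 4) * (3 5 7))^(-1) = ((0 6 10 5 7)(1 9 3 4))^(-1) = (0 7 5 10 6)(1 4 3 9)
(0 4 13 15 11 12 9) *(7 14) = (0 4 13 15 11 12 9)(7 14) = [4, 1, 2, 3, 13, 5, 6, 14, 8, 0, 10, 12, 9, 15, 7, 11]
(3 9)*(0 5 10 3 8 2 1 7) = [5, 7, 1, 9, 4, 10, 6, 0, 2, 8, 3] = (0 5 10 3 9 8 2 1 7)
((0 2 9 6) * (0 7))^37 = (0 9 7 2 6)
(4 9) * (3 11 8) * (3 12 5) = [0, 1, 2, 11, 9, 3, 6, 7, 12, 4, 10, 8, 5] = (3 11 8 12 5)(4 9)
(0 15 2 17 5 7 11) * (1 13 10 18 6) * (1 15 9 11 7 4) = (0 9 11)(1 13 10 18 6 15 2 17 5 4) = [9, 13, 17, 3, 1, 4, 15, 7, 8, 11, 18, 0, 12, 10, 14, 2, 16, 5, 6]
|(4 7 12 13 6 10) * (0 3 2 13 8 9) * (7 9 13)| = 11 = |(0 3 2 7 12 8 13 6 10 4 9)|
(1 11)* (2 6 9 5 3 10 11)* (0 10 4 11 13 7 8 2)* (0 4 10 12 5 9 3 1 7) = (0 12 5 1 4 11 7 8 2 6 3 10 13) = [12, 4, 6, 10, 11, 1, 3, 8, 2, 9, 13, 7, 5, 0]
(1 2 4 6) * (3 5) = [0, 2, 4, 5, 6, 3, 1] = (1 2 4 6)(3 5)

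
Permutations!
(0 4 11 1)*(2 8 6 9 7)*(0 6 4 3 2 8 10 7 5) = (0 3 2 10 7 8 4 11 1 6 9 5) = [3, 6, 10, 2, 11, 0, 9, 8, 4, 5, 7, 1]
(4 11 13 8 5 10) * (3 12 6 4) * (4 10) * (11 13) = (3 12 6 10)(4 13 8 5) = [0, 1, 2, 12, 13, 4, 10, 7, 5, 9, 3, 11, 6, 8]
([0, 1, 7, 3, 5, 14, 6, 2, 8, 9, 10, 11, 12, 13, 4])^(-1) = [0, 1, 7, 3, 14, 4, 6, 2, 8, 9, 10, 11, 12, 13, 5]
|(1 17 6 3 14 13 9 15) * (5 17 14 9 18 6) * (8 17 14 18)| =30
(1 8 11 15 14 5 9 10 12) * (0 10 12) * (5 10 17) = (0 17 5 9 12 1 8 11 15 14 10) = [17, 8, 2, 3, 4, 9, 6, 7, 11, 12, 0, 15, 1, 13, 10, 14, 16, 5]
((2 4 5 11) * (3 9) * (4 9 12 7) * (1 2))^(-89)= (1 2 9 3 12 7 4 5 11)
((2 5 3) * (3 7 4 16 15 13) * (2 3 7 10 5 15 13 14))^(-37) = ((2 15 14)(4 16 13 7)(5 10))^(-37) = (2 14 15)(4 7 13 16)(5 10)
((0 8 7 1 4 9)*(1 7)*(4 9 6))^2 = (0 1)(8 9)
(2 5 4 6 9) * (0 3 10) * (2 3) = (0 2 5 4 6 9 3 10) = [2, 1, 5, 10, 6, 4, 9, 7, 8, 3, 0]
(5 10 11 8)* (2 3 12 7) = (2 3 12 7)(5 10 11 8) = [0, 1, 3, 12, 4, 10, 6, 2, 5, 9, 11, 8, 7]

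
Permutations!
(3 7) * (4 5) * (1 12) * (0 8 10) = (0 8 10)(1 12)(3 7)(4 5) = [8, 12, 2, 7, 5, 4, 6, 3, 10, 9, 0, 11, 1]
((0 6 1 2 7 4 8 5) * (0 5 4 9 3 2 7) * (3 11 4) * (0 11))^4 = ((0 6 1 7 9)(2 11 4 8 3))^4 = (0 9 7 1 6)(2 3 8 4 11)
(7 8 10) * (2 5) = [0, 1, 5, 3, 4, 2, 6, 8, 10, 9, 7] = (2 5)(7 8 10)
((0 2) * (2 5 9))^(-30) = (0 9)(2 5)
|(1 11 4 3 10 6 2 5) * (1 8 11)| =8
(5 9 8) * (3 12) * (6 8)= (3 12)(5 9 6 8)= [0, 1, 2, 12, 4, 9, 8, 7, 5, 6, 10, 11, 3]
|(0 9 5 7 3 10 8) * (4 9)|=8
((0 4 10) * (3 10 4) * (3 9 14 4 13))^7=(14)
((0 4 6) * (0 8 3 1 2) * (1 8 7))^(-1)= (0 2 1 7 6 4)(3 8)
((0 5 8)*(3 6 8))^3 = (0 6 5 8 3)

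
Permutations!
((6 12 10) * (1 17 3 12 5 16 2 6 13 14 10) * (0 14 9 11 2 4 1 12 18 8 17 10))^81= ((0 14)(1 10 13 9 11 2 6 5 16 4)(3 18 8 17))^81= (0 14)(1 10 13 9 11 2 6 5 16 4)(3 18 8 17)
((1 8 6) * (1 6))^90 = (8)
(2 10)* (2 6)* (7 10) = [0, 1, 7, 3, 4, 5, 2, 10, 8, 9, 6] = (2 7 10 6)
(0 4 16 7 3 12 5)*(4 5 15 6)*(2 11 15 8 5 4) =(0 4 16 7 3 12 8 5)(2 11 15 6) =[4, 1, 11, 12, 16, 0, 2, 3, 5, 9, 10, 15, 8, 13, 14, 6, 7]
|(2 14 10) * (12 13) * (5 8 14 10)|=|(2 10)(5 8 14)(12 13)|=6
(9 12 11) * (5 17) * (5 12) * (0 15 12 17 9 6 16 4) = [15, 1, 2, 3, 0, 9, 16, 7, 8, 5, 10, 6, 11, 13, 14, 12, 4, 17] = (17)(0 15 12 11 6 16 4)(5 9)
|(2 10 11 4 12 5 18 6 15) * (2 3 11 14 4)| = 11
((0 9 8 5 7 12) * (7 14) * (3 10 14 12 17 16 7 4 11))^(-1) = (0 12 5 8 9)(3 11 4 14 10)(7 16 17)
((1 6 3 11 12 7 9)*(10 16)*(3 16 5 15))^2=(1 16 5 3 12 9 6 10 15 11 7)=((1 6 16 10 5 15 3 11 12 7 9))^2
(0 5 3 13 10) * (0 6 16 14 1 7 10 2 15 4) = (0 5 3 13 2 15 4)(1 7 10 6 16 14) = [5, 7, 15, 13, 0, 3, 16, 10, 8, 9, 6, 11, 12, 2, 1, 4, 14]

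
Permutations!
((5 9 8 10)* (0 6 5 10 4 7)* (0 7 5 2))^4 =((10)(0 6 2)(4 5 9 8))^4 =(10)(0 6 2)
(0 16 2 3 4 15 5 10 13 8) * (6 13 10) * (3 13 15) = (0 16 2 13 8)(3 4)(5 6 15) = [16, 1, 13, 4, 3, 6, 15, 7, 0, 9, 10, 11, 12, 8, 14, 5, 2]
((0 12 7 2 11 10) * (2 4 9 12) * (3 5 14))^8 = ((0 2 11 10)(3 5 14)(4 9 12 7))^8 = (3 14 5)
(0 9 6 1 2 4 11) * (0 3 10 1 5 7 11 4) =[9, 2, 0, 10, 4, 7, 5, 11, 8, 6, 1, 3] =(0 9 6 5 7 11 3 10 1 2)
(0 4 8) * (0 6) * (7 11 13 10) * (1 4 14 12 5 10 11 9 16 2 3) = (0 14 12 5 10 7 9 16 2 3 1 4 8 6)(11 13) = [14, 4, 3, 1, 8, 10, 0, 9, 6, 16, 7, 13, 5, 11, 12, 15, 2]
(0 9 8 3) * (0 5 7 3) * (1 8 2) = (0 9 2 1 8)(3 5 7) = [9, 8, 1, 5, 4, 7, 6, 3, 0, 2]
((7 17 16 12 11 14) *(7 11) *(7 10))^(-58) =((7 17 16 12 10)(11 14))^(-58) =(7 16 10 17 12)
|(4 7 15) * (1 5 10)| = 3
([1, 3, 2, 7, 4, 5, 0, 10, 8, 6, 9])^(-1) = [6, 0, 2, 1, 4, 5, 9, 3, 8, 10, 7]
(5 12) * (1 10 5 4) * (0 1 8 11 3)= [1, 10, 2, 0, 8, 12, 6, 7, 11, 9, 5, 3, 4]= (0 1 10 5 12 4 8 11 3)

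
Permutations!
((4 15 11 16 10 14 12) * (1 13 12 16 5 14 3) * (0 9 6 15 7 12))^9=(0 3 14 15)(1 16 11 9)(5 6 13 10)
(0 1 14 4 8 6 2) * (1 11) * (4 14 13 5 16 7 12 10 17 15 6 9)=(0 11 1 13 5 16 7 12 10 17 15 6 2)(4 8 9)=[11, 13, 0, 3, 8, 16, 2, 12, 9, 4, 17, 1, 10, 5, 14, 6, 7, 15]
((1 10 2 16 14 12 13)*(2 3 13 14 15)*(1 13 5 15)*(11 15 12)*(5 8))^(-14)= (1 15 12 3 16 11 5 10 2 14 8)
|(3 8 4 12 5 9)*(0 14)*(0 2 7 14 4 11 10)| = |(0 4 12 5 9 3 8 11 10)(2 7 14)| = 9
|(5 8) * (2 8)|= |(2 8 5)|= 3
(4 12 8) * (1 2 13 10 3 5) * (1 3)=[0, 2, 13, 5, 12, 3, 6, 7, 4, 9, 1, 11, 8, 10]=(1 2 13 10)(3 5)(4 12 8)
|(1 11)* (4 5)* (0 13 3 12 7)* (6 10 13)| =14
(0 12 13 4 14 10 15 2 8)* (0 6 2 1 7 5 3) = (0 12 13 4 14 10 15 1 7 5 3)(2 8 6) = [12, 7, 8, 0, 14, 3, 2, 5, 6, 9, 15, 11, 13, 4, 10, 1]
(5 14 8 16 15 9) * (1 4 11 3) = (1 4 11 3)(5 14 8 16 15 9) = [0, 4, 2, 1, 11, 14, 6, 7, 16, 5, 10, 3, 12, 13, 8, 9, 15]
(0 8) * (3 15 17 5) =(0 8)(3 15 17 5) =[8, 1, 2, 15, 4, 3, 6, 7, 0, 9, 10, 11, 12, 13, 14, 17, 16, 5]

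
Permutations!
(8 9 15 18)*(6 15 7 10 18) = [0, 1, 2, 3, 4, 5, 15, 10, 9, 7, 18, 11, 12, 13, 14, 6, 16, 17, 8] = (6 15)(7 10 18 8 9)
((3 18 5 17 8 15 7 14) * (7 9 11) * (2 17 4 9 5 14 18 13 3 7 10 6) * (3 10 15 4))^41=((2 17 8 4 9 11 15 5 3 13 10 6)(7 18 14))^41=(2 11 10 4 3 17 15 6 9 13 8 5)(7 14 18)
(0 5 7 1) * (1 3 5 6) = [6, 0, 2, 5, 4, 7, 1, 3] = (0 6 1)(3 5 7)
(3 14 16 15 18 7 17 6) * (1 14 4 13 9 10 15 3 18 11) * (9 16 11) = (1 14 11)(3 4 13 16)(6 18 7 17)(9 10 15) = [0, 14, 2, 4, 13, 5, 18, 17, 8, 10, 15, 1, 12, 16, 11, 9, 3, 6, 7]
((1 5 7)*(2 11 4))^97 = (1 5 7)(2 11 4)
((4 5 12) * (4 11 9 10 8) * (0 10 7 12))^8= ((0 10 8 4 5)(7 12 11 9))^8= (12)(0 4 10 5 8)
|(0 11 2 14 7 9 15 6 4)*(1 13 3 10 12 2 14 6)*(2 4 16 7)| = 15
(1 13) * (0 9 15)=(0 9 15)(1 13)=[9, 13, 2, 3, 4, 5, 6, 7, 8, 15, 10, 11, 12, 1, 14, 0]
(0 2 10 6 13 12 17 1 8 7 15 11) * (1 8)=[2, 1, 10, 3, 4, 5, 13, 15, 7, 9, 6, 0, 17, 12, 14, 11, 16, 8]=(0 2 10 6 13 12 17 8 7 15 11)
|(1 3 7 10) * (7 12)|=5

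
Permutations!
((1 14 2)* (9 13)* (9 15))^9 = ((1 14 2)(9 13 15))^9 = (15)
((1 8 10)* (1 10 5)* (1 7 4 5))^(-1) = ((10)(1 8)(4 5 7))^(-1) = (10)(1 8)(4 7 5)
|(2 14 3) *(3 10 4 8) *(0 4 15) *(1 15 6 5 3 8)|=12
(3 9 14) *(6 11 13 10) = [0, 1, 2, 9, 4, 5, 11, 7, 8, 14, 6, 13, 12, 10, 3] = (3 9 14)(6 11 13 10)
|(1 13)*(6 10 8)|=|(1 13)(6 10 8)|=6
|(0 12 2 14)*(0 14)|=3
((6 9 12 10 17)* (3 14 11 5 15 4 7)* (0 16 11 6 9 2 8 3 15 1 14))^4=(17)(0 1 8 11 6)(2 16 14 3 5)(4 7 15)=((0 16 11 5 1 14 6 2 8 3)(4 7 15)(9 12 10 17))^4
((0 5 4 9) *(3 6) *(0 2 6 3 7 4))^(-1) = (0 5)(2 9 4 7 6)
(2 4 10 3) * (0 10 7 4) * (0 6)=(0 10 3 2 6)(4 7)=[10, 1, 6, 2, 7, 5, 0, 4, 8, 9, 3]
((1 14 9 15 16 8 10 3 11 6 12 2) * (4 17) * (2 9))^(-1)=(1 2 14)(3 10 8 16 15 9 12 6 11)(4 17)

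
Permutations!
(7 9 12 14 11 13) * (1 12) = (1 12 14 11 13 7 9) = [0, 12, 2, 3, 4, 5, 6, 9, 8, 1, 10, 13, 14, 7, 11]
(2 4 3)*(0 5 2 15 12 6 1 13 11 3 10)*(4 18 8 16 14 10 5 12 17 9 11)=(0 12 6 1 13 4 5 2 18 8 16 14 10)(3 15 17 9 11)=[12, 13, 18, 15, 5, 2, 1, 7, 16, 11, 0, 3, 6, 4, 10, 17, 14, 9, 8]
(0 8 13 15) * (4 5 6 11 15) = [8, 1, 2, 3, 5, 6, 11, 7, 13, 9, 10, 15, 12, 4, 14, 0] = (0 8 13 4 5 6 11 15)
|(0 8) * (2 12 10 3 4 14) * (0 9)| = 6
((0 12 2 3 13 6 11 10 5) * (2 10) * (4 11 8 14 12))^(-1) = ((0 4 11 2 3 13 6 8 14 12 10 5))^(-1) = (0 5 10 12 14 8 6 13 3 2 11 4)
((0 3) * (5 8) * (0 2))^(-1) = (0 2 3)(5 8)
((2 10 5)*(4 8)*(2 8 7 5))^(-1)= ((2 10)(4 7 5 8))^(-1)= (2 10)(4 8 5 7)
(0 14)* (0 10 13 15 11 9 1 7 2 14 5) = (0 5)(1 7 2 14 10 13 15 11 9) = [5, 7, 14, 3, 4, 0, 6, 2, 8, 1, 13, 9, 12, 15, 10, 11]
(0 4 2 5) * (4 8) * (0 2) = (0 8 4)(2 5) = [8, 1, 5, 3, 0, 2, 6, 7, 4]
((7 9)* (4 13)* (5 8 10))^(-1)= ((4 13)(5 8 10)(7 9))^(-1)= (4 13)(5 10 8)(7 9)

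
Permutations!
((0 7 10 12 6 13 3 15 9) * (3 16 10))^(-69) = (0 7 3 15 9)(6 13 16 10 12)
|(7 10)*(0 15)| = 2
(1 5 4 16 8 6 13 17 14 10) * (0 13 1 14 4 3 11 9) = [13, 5, 2, 11, 16, 3, 1, 7, 6, 0, 14, 9, 12, 17, 10, 15, 8, 4] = (0 13 17 4 16 8 6 1 5 3 11 9)(10 14)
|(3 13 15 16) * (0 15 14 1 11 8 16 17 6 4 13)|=12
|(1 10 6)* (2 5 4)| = |(1 10 6)(2 5 4)| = 3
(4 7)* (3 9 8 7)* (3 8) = [0, 1, 2, 9, 8, 5, 6, 4, 7, 3] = (3 9)(4 8 7)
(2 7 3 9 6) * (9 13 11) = (2 7 3 13 11 9 6) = [0, 1, 7, 13, 4, 5, 2, 3, 8, 6, 10, 9, 12, 11]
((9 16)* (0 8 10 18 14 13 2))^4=(0 14 8 13 10 2 18)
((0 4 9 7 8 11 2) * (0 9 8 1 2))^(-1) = ((0 4 8 11)(1 2 9 7))^(-1) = (0 11 8 4)(1 7 9 2)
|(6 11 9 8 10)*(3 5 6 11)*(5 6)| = 4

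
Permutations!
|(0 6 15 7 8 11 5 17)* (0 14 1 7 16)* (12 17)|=|(0 6 15 16)(1 7 8 11 5 12 17 14)|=8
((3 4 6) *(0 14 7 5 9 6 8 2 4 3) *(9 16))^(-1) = ((0 14 7 5 16 9 6)(2 4 8))^(-1) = (0 6 9 16 5 7 14)(2 8 4)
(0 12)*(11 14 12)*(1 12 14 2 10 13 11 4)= (14)(0 4 1 12)(2 10 13 11)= [4, 12, 10, 3, 1, 5, 6, 7, 8, 9, 13, 2, 0, 11, 14]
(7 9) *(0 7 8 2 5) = [7, 1, 5, 3, 4, 0, 6, 9, 2, 8] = (0 7 9 8 2 5)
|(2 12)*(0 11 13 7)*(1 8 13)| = 6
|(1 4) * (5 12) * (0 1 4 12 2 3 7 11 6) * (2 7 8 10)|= |(0 1 12 5 7 11 6)(2 3 8 10)|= 28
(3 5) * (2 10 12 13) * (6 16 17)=(2 10 12 13)(3 5)(6 16 17)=[0, 1, 10, 5, 4, 3, 16, 7, 8, 9, 12, 11, 13, 2, 14, 15, 17, 6]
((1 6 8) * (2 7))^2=((1 6 8)(2 7))^2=(1 8 6)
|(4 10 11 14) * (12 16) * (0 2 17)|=|(0 2 17)(4 10 11 14)(12 16)|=12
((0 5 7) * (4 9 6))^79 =((0 5 7)(4 9 6))^79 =(0 5 7)(4 9 6)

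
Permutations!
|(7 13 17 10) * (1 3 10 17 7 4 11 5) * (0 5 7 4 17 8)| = 28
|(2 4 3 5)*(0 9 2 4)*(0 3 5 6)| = |(0 9 2 3 6)(4 5)| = 10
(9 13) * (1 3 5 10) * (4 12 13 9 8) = (1 3 5 10)(4 12 13 8) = [0, 3, 2, 5, 12, 10, 6, 7, 4, 9, 1, 11, 13, 8]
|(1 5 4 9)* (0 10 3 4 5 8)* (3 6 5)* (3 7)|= 10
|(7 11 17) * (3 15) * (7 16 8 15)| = 7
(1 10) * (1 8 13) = (1 10 8 13) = [0, 10, 2, 3, 4, 5, 6, 7, 13, 9, 8, 11, 12, 1]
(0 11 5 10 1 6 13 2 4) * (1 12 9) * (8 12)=(0 11 5 10 8 12 9 1 6 13 2 4)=[11, 6, 4, 3, 0, 10, 13, 7, 12, 1, 8, 5, 9, 2]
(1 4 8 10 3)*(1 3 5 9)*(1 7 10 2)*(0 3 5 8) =(0 3 5 9 7 10 8 2 1 4) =[3, 4, 1, 5, 0, 9, 6, 10, 2, 7, 8]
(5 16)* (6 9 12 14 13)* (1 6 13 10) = (1 6 9 12 14 10)(5 16) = [0, 6, 2, 3, 4, 16, 9, 7, 8, 12, 1, 11, 14, 13, 10, 15, 5]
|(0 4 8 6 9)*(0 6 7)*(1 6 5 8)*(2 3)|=8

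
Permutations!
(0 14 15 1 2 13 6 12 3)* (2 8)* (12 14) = (0 12 3)(1 8 2 13 6 14 15) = [12, 8, 13, 0, 4, 5, 14, 7, 2, 9, 10, 11, 3, 6, 15, 1]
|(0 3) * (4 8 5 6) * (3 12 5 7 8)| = 6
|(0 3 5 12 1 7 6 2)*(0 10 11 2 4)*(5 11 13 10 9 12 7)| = 22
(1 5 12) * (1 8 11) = (1 5 12 8 11) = [0, 5, 2, 3, 4, 12, 6, 7, 11, 9, 10, 1, 8]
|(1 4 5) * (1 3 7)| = 5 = |(1 4 5 3 7)|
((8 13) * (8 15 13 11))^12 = (15)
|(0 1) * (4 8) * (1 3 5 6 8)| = 7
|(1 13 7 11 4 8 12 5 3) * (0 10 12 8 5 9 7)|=|(0 10 12 9 7 11 4 5 3 1 13)|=11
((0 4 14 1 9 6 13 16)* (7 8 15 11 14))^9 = ((0 4 7 8 15 11 14 1 9 6 13 16))^9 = (0 6 14 8)(1 15 4 13)(7 16 9 11)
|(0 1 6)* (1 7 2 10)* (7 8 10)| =|(0 8 10 1 6)(2 7)| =10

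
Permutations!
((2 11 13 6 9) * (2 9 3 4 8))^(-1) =(2 8 4 3 6 13 11)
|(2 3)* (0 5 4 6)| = 4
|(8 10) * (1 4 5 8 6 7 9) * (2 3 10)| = 10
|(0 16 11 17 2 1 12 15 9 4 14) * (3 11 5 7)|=|(0 16 5 7 3 11 17 2 1 12 15 9 4 14)|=14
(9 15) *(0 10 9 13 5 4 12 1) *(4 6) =(0 10 9 15 13 5 6 4 12 1) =[10, 0, 2, 3, 12, 6, 4, 7, 8, 15, 9, 11, 1, 5, 14, 13]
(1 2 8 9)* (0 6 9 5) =(0 6 9 1 2 8 5) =[6, 2, 8, 3, 4, 0, 9, 7, 5, 1]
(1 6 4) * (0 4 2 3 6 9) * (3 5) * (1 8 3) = (0 4 8 3 6 2 5 1 9) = [4, 9, 5, 6, 8, 1, 2, 7, 3, 0]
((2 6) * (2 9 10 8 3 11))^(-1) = (2 11 3 8 10 9 6)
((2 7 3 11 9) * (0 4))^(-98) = ((0 4)(2 7 3 11 9))^(-98) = (2 3 9 7 11)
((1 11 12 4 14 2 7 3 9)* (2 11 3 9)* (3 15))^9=((1 15 3 2 7 9)(4 14 11 12))^9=(1 2)(3 9)(4 14 11 12)(7 15)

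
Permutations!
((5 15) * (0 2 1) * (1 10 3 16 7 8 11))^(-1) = (0 1 11 8 7 16 3 10 2)(5 15)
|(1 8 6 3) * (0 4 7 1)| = 7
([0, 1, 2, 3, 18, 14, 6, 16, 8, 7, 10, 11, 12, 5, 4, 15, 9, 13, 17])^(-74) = [0, 1, 2, 3, 5, 17, 6, 16, 8, 7, 10, 11, 12, 18, 13, 15, 9, 4, 14]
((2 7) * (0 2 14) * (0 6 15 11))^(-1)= (0 11 15 6 14 7 2)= ((0 2 7 14 6 15 11))^(-1)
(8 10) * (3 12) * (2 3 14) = [0, 1, 3, 12, 4, 5, 6, 7, 10, 9, 8, 11, 14, 13, 2] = (2 3 12 14)(8 10)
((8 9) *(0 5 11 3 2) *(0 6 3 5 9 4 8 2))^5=(4 8)(5 11)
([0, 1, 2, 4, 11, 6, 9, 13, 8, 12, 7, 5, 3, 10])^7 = (7 13 10)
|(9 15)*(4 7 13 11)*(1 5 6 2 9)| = |(1 5 6 2 9 15)(4 7 13 11)| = 12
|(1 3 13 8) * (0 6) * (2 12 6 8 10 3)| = 6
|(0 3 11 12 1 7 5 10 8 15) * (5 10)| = 9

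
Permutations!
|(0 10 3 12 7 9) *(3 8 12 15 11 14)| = 12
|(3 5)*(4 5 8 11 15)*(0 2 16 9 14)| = |(0 2 16 9 14)(3 8 11 15 4 5)| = 30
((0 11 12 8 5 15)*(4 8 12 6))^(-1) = (0 15 5 8 4 6 11)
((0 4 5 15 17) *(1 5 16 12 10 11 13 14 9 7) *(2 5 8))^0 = (17)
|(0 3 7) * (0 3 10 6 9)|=|(0 10 6 9)(3 7)|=4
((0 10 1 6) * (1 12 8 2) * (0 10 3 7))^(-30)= ((0 3 7)(1 6 10 12 8 2))^(-30)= (12)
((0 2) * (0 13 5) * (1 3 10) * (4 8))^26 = (0 13)(1 10 3)(2 5)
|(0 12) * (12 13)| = |(0 13 12)| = 3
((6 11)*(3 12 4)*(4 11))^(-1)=(3 4 6 11 12)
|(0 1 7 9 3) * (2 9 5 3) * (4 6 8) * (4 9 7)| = 10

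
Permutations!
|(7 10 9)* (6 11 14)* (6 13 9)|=7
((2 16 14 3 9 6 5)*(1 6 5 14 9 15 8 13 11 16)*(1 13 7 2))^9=(1 11 8 6 16 7 14 9 2 3 5 13 15)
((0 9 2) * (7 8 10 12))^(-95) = ((0 9 2)(7 8 10 12))^(-95) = (0 9 2)(7 8 10 12)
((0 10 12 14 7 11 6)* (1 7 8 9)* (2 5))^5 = (0 9)(1 10)(2 5)(6 8)(7 12)(11 14)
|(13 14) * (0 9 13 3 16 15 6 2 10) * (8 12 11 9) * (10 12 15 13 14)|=|(0 8 15 6 2 12 11 9 14 3 16 13 10)|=13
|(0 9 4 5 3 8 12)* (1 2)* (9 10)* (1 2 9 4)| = |(0 10 4 5 3 8 12)(1 9)| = 14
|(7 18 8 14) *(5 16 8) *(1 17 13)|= 6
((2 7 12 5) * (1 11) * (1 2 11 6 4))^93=((1 6 4)(2 7 12 5 11))^93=(2 5 7 11 12)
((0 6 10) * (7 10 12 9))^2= (0 12 7)(6 9 10)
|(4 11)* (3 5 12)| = 6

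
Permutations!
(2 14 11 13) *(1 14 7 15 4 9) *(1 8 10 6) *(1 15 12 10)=(1 14 11 13 2 7 12 10 6 15 4 9 8)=[0, 14, 7, 3, 9, 5, 15, 12, 1, 8, 6, 13, 10, 2, 11, 4]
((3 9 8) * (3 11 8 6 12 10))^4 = ((3 9 6 12 10)(8 11))^4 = (3 10 12 6 9)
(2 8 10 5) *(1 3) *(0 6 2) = (0 6 2 8 10 5)(1 3) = [6, 3, 8, 1, 4, 0, 2, 7, 10, 9, 5]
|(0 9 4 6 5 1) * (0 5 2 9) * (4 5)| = |(1 4 6 2 9 5)| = 6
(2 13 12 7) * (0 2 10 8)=(0 2 13 12 7 10 8)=[2, 1, 13, 3, 4, 5, 6, 10, 0, 9, 8, 11, 7, 12]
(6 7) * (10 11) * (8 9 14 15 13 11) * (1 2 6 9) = [0, 2, 6, 3, 4, 5, 7, 9, 1, 14, 8, 10, 12, 11, 15, 13] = (1 2 6 7 9 14 15 13 11 10 8)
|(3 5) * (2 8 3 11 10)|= 6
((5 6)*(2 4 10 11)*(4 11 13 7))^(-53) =((2 11)(4 10 13 7)(5 6))^(-53) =(2 11)(4 7 13 10)(5 6)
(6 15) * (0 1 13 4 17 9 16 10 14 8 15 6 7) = (0 1 13 4 17 9 16 10 14 8 15 7) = [1, 13, 2, 3, 17, 5, 6, 0, 15, 16, 14, 11, 12, 4, 8, 7, 10, 9]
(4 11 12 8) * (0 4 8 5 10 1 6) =(0 4 11 12 5 10 1 6) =[4, 6, 2, 3, 11, 10, 0, 7, 8, 9, 1, 12, 5]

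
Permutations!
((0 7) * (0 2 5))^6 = ((0 7 2 5))^6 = (0 2)(5 7)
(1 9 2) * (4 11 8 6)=[0, 9, 1, 3, 11, 5, 4, 7, 6, 2, 10, 8]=(1 9 2)(4 11 8 6)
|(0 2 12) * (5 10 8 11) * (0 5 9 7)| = 9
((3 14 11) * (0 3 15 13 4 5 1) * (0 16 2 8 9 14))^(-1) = ((0 3)(1 16 2 8 9 14 11 15 13 4 5))^(-1) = (0 3)(1 5 4 13 15 11 14 9 8 2 16)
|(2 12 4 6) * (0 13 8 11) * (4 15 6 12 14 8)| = 10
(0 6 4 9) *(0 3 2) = (0 6 4 9 3 2) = [6, 1, 0, 2, 9, 5, 4, 7, 8, 3]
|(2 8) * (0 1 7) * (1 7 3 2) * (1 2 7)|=4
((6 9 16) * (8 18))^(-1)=((6 9 16)(8 18))^(-1)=(6 16 9)(8 18)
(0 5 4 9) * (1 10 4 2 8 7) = (0 5 2 8 7 1 10 4 9) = [5, 10, 8, 3, 9, 2, 6, 1, 7, 0, 4]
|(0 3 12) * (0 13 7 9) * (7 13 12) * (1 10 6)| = |(13)(0 3 7 9)(1 10 6)| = 12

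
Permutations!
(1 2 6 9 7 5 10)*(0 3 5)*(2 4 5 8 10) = [3, 4, 6, 8, 5, 2, 9, 0, 10, 7, 1] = (0 3 8 10 1 4 5 2 6 9 7)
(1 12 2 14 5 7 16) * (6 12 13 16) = (1 13 16)(2 14 5 7 6 12) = [0, 13, 14, 3, 4, 7, 12, 6, 8, 9, 10, 11, 2, 16, 5, 15, 1]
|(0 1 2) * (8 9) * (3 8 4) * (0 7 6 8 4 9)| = |(9)(0 1 2 7 6 8)(3 4)| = 6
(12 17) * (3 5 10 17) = (3 5 10 17 12) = [0, 1, 2, 5, 4, 10, 6, 7, 8, 9, 17, 11, 3, 13, 14, 15, 16, 12]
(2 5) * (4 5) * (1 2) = [0, 2, 4, 3, 5, 1] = (1 2 4 5)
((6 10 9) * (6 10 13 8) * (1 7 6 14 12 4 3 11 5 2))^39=((1 7 6 13 8 14 12 4 3 11 5 2)(9 10))^39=(1 13 12 11)(2 6 14 3)(4 5 7 8)(9 10)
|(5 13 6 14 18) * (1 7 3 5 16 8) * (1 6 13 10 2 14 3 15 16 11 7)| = 12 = |(2 14 18 11 7 15 16 8 6 3 5 10)|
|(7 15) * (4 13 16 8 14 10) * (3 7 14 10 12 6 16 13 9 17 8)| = 35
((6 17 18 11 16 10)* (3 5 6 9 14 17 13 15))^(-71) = (3 15 13 6 5)(9 10 16 11 18 17 14)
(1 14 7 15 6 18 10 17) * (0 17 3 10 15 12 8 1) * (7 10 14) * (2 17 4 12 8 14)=(0 4 12 14 10 3 2 17)(1 7 8)(6 18 15)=[4, 7, 17, 2, 12, 5, 18, 8, 1, 9, 3, 11, 14, 13, 10, 6, 16, 0, 15]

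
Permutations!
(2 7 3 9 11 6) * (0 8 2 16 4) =[8, 1, 7, 9, 0, 5, 16, 3, 2, 11, 10, 6, 12, 13, 14, 15, 4] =(0 8 2 7 3 9 11 6 16 4)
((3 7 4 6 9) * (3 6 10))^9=((3 7 4 10)(6 9))^9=(3 7 4 10)(6 9)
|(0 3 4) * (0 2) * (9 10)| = |(0 3 4 2)(9 10)| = 4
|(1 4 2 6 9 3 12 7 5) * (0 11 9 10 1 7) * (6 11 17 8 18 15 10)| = |(0 17 8 18 15 10 1 4 2 11 9 3 12)(5 7)| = 26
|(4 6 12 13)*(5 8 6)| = 6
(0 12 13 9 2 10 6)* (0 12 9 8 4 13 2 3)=[9, 1, 10, 0, 13, 5, 12, 7, 4, 3, 6, 11, 2, 8]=(0 9 3)(2 10 6 12)(4 13 8)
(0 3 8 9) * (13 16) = (0 3 8 9)(13 16) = [3, 1, 2, 8, 4, 5, 6, 7, 9, 0, 10, 11, 12, 16, 14, 15, 13]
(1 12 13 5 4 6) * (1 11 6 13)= (1 12)(4 13 5)(6 11)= [0, 12, 2, 3, 13, 4, 11, 7, 8, 9, 10, 6, 1, 5]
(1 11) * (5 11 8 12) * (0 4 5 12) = (12)(0 4 5 11 1 8) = [4, 8, 2, 3, 5, 11, 6, 7, 0, 9, 10, 1, 12]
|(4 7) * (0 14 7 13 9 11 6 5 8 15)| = |(0 14 7 4 13 9 11 6 5 8 15)| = 11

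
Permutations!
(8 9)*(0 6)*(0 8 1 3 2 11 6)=(1 3 2 11 6 8 9)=[0, 3, 11, 2, 4, 5, 8, 7, 9, 1, 10, 6]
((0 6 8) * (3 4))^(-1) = (0 8 6)(3 4)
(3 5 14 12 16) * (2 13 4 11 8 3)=[0, 1, 13, 5, 11, 14, 6, 7, 3, 9, 10, 8, 16, 4, 12, 15, 2]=(2 13 4 11 8 3 5 14 12 16)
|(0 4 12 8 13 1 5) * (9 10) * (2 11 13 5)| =20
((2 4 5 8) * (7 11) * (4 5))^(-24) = ((2 5 8)(7 11))^(-24) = (11)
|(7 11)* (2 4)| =2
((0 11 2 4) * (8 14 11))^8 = (0 14 2)(4 8 11)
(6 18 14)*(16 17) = (6 18 14)(16 17) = [0, 1, 2, 3, 4, 5, 18, 7, 8, 9, 10, 11, 12, 13, 6, 15, 17, 16, 14]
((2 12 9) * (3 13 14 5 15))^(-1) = ((2 12 9)(3 13 14 5 15))^(-1) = (2 9 12)(3 15 5 14 13)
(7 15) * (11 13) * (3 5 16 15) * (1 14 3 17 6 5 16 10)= (1 14 3 16 15 7 17 6 5 10)(11 13)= [0, 14, 2, 16, 4, 10, 5, 17, 8, 9, 1, 13, 12, 11, 3, 7, 15, 6]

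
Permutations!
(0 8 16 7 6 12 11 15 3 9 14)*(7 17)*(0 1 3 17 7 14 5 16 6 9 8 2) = (0 2)(1 3 8 6 12 11 15 17 14)(5 16 7 9) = [2, 3, 0, 8, 4, 16, 12, 9, 6, 5, 10, 15, 11, 13, 1, 17, 7, 14]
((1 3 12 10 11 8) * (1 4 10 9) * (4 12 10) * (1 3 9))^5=(1 8 10 9 12 11 3)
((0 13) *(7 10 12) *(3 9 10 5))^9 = ((0 13)(3 9 10 12 7 5))^9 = (0 13)(3 12)(5 10)(7 9)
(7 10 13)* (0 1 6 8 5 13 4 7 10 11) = (0 1 6 8 5 13 10 4 7 11) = [1, 6, 2, 3, 7, 13, 8, 11, 5, 9, 4, 0, 12, 10]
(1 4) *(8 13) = (1 4)(8 13) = [0, 4, 2, 3, 1, 5, 6, 7, 13, 9, 10, 11, 12, 8]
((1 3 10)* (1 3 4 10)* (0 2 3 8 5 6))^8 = (0 6 5 8 10 4 1 3 2)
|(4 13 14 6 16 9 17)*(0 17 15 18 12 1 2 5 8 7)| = 16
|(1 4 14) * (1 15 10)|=5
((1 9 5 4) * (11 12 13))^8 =(11 13 12)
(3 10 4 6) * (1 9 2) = [0, 9, 1, 10, 6, 5, 3, 7, 8, 2, 4] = (1 9 2)(3 10 4 6)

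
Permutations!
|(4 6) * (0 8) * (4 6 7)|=2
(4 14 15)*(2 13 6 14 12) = [0, 1, 13, 3, 12, 5, 14, 7, 8, 9, 10, 11, 2, 6, 15, 4] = (2 13 6 14 15 4 12)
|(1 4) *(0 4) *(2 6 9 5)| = 12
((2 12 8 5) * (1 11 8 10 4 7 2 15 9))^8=((1 11 8 5 15 9)(2 12 10 4 7))^8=(1 8 15)(2 4 12 7 10)(5 9 11)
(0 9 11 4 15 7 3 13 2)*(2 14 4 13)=(0 9 11 13 14 4 15 7 3 2)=[9, 1, 0, 2, 15, 5, 6, 3, 8, 11, 10, 13, 12, 14, 4, 7]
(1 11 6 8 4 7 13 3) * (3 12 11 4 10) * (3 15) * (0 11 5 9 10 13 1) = (0 11 6 8 13 12 5 9 10 15 3)(1 4 7) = [11, 4, 2, 0, 7, 9, 8, 1, 13, 10, 15, 6, 5, 12, 14, 3]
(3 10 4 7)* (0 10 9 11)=[10, 1, 2, 9, 7, 5, 6, 3, 8, 11, 4, 0]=(0 10 4 7 3 9 11)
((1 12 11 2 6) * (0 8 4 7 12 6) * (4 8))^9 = (0 12)(1 6)(2 7)(4 11)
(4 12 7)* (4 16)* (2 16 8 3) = [0, 1, 16, 2, 12, 5, 6, 8, 3, 9, 10, 11, 7, 13, 14, 15, 4] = (2 16 4 12 7 8 3)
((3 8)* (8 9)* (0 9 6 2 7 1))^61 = (0 2 8 1 6 9 7 3)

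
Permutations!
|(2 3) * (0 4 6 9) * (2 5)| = 12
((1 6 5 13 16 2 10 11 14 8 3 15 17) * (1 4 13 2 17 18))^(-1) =(1 18 15 3 8 14 11 10 2 5 6)(4 17 16 13)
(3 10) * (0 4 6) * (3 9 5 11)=(0 4 6)(3 10 9 5 11)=[4, 1, 2, 10, 6, 11, 0, 7, 8, 5, 9, 3]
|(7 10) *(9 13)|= |(7 10)(9 13)|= 2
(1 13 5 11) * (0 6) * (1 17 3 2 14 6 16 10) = (0 16 10 1 13 5 11 17 3 2 14 6) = [16, 13, 14, 2, 4, 11, 0, 7, 8, 9, 1, 17, 12, 5, 6, 15, 10, 3]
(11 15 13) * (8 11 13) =(8 11 15) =[0, 1, 2, 3, 4, 5, 6, 7, 11, 9, 10, 15, 12, 13, 14, 8]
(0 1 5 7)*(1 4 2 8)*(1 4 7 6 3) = (0 7)(1 5 6 3)(2 8 4) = [7, 5, 8, 1, 2, 6, 3, 0, 4]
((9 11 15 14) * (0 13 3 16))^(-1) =((0 13 3 16)(9 11 15 14))^(-1) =(0 16 3 13)(9 14 15 11)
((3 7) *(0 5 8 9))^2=(0 8)(5 9)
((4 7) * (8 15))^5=((4 7)(8 15))^5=(4 7)(8 15)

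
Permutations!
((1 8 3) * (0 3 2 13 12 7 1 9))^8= ((0 3 9)(1 8 2 13 12 7))^8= (0 9 3)(1 2 12)(7 8 13)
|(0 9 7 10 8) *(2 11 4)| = 15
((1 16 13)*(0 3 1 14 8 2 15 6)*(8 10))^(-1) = ((0 3 1 16 13 14 10 8 2 15 6))^(-1) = (0 6 15 2 8 10 14 13 16 1 3)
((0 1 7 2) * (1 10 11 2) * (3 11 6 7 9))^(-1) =(0 2 11 3 9 1 7 6 10)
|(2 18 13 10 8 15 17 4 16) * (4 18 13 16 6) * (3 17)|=|(2 13 10 8 15 3 17 18 16)(4 6)|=18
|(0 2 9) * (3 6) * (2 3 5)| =|(0 3 6 5 2 9)| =6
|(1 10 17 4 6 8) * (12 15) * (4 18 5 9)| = |(1 10 17 18 5 9 4 6 8)(12 15)| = 18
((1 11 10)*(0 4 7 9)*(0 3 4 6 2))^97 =(0 6 2)(1 11 10)(3 4 7 9)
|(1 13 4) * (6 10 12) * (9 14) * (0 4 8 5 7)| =42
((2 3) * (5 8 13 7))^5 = ((2 3)(5 8 13 7))^5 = (2 3)(5 8 13 7)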